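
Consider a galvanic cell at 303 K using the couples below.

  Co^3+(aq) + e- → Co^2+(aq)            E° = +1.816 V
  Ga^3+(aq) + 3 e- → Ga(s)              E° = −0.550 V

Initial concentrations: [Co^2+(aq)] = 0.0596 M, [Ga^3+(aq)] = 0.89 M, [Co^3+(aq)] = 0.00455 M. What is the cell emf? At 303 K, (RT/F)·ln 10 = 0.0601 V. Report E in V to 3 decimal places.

The Co³⁺/Co²⁺ couple has the more positive E°, so it is the cathode; Ga³⁺/Ga is the anode.
E°cell = +1.816 − (−0.550) = +2.366 V, with n = 3 electrons transferred.
Balancing gives 3 Co^3+(aq) + Ga(s) → 3 Co^2+(aq) + Ga^3+(aq); hence Q = ([Co^2+(aq)]^3·[Ga^3+(aq)]) / [Co^3+(aq)]^3 = 2×10^3 (log Q = 3.301).
By the Nernst equation, E = +2.366 − (0.0601/3)·(3.301) = +2.300 V.

+2.300 V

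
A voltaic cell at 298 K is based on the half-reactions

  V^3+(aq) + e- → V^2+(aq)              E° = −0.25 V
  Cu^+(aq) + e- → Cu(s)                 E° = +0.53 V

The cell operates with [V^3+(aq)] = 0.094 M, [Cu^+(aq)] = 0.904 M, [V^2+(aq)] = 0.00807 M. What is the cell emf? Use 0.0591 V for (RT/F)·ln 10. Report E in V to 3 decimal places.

+0.714 V

Since E°(Cu⁺/Cu) > E°(V³⁺/V²⁺), Cu⁺/Cu serves as the cathode.
E°cell = E°cat − E°an = +0.53 − (−0.25) = +0.78 V; n = 1.
For the overall reaction Cu^+(aq) + V^2+(aq) → Cu(s) + V^3+(aq), Q = [V^3+(aq)] / ([Cu^+(aq)]·[V^2+(aq)]) = 12.9, giving log Q = 1.110.
E = E° − (0.0591/n)·log Q = +0.78 − (0.0591/1)(1.110) = +0.714 V.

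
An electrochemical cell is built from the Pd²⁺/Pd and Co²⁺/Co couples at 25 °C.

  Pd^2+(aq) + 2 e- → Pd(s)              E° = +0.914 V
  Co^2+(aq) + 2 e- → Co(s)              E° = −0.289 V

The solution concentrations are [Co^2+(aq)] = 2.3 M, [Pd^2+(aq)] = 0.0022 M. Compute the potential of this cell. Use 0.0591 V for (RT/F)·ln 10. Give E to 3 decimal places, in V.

+1.114 V

Since E°(Pd²⁺/Pd) > E°(Co²⁺/Co), Pd²⁺/Pd serves as the cathode.
E°cell = E°cat − E°an = +0.914 − (−0.289) = +1.203 V; n = 2.
The balanced reaction is Pd^2+(aq) + Co(s) → Pd(s) + Co^2+(aq), so Q = [Co^2+(aq)] / [Pd^2+(aq)] = 1.05×10^3 and log Q = 3.019.
E = E° − (0.0591/n)·log Q = +1.203 − (0.0591/2)(3.019) = +1.114 V.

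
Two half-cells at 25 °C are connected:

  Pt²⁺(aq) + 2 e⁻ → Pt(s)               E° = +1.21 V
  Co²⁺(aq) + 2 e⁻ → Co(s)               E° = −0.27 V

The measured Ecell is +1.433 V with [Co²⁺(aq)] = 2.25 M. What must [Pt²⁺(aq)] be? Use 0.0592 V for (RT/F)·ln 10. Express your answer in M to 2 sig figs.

The Pt²⁺/Pt couple has the larger reduction potential, so it is the cathode: E°cell = +1.21 − (−0.27) = +1.48 V and n = 2.
Rearranging E = E° − (0.0592/n)·log Q gives log Q = 2(+1.48 − (+1.433))/0.0592 = 1.588.
Balancing electrons gives Pt²⁺(aq) + Co(s) → Pt(s) + Co²⁺(aq); thus Q = [Co²⁺(aq)] / [Pt²⁺(aq)].
Solving for the unknown gives log [Pt²⁺(aq)] = −1.236, so [Pt²⁺(aq)] ≈ 0.058 M.

0.058 M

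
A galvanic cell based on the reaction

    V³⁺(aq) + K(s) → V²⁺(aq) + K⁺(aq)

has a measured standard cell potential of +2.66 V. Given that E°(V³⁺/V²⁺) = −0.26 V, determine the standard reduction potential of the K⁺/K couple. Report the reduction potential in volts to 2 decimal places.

−2.92 V

In the reaction as written the V³⁺/V²⁺ couple is reduced (cathode) and K⁺/K is oxidized (anode), so E°cell = E°(V³⁺/V²⁺) − E°(K⁺/K).
E°(K⁺/K) = E°(cathode) − E°cell = −0.26 − (+2.66) = −2.92 V.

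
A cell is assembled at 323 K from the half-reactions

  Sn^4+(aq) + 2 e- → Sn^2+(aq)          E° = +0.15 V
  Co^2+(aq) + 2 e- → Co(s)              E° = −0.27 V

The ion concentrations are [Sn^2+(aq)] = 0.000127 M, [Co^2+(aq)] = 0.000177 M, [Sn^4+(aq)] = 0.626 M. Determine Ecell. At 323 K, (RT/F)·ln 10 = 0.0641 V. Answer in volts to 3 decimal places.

+0.659 V

The Sn⁴⁺/Sn²⁺ couple has the more positive E°, so it is the cathode; Co²⁺/Co is the anode.
The standard potential is +0.15 − (−0.27) = +0.42 V and the balanced reaction transfers n = 2 electrons.
For the overall reaction Sn^4+(aq) + Co(s) → Sn^2+(aq) + Co^2+(aq), Q = ([Sn^2+(aq)]·[Co^2+(aq)]) / [Sn^4+(aq)] = 3.59×10^−8, giving log Q = −7.445.
By the Nernst equation, E = +0.42 − (0.0641/2)·(−7.445) = +0.659 V.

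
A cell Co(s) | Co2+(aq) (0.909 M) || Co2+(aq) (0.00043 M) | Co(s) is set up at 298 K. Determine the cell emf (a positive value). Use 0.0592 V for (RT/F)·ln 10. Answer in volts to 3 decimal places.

For a concentration cell E°cell = 0, since both electrodes use the same couple.
The compartment with the higher Co2+(aq) concentration (0.909 M) acts as the cathode; ions are reduced there and produced at the dilute (0.00043 M) anode.
With n = 2, Ecell = −(0.0592/2)·log([dilute]/[conc]) = −(0.0592/2)·log(0.00043/0.909) = +0.098 V.

0.098 V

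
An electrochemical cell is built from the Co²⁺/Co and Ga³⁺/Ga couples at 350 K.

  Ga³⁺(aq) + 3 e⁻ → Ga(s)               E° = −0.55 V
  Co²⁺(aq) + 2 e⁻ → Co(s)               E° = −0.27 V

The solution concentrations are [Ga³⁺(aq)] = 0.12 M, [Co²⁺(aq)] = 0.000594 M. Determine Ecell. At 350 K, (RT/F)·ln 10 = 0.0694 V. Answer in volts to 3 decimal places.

+0.189 V

Co²⁺/Co is reduced (cathode, E° = −0.27 V) and Ga³⁺/Ga is oxidized (anode).
E°cell = E°cat − E°an = −0.27 − (−0.55) = +0.28 V; n = 6.
Balancing gives 3 Co²⁺(aq) + 2 Ga(s) → 3 Co(s) + 2 Ga³⁺(aq); hence Q = [Ga³⁺(aq)]^2 / [Co²⁺(aq)]^3 = 6.87×10^7 (log Q = 7.837).
By the Nernst equation, E = +0.28 − (0.0694/6)·(7.837) = +0.189 V.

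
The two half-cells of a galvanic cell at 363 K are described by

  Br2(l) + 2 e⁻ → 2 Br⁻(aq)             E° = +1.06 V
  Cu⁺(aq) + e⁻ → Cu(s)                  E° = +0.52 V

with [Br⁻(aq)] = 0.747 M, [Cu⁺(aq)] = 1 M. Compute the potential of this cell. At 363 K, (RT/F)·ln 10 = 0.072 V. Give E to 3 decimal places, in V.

The Br₂/Br⁻ couple has the more positive E°, so it is the cathode; Cu⁺/Cu is the anode.
E°cell = E°cat − E°an = +1.06 − (+0.52) = +0.54 V; n = 2.
Balancing gives Br2(l) + 2 Cu(s) → 2 Br⁻(aq) + 2 Cu⁺(aq); hence Q = [Br⁻(aq)]^2·[Cu⁺(aq)]^2 = 0.558 (log Q = −0.253).
By the Nernst equation, E = +0.54 − (0.072/2)·(−0.253) = +0.549 V.

+0.549 V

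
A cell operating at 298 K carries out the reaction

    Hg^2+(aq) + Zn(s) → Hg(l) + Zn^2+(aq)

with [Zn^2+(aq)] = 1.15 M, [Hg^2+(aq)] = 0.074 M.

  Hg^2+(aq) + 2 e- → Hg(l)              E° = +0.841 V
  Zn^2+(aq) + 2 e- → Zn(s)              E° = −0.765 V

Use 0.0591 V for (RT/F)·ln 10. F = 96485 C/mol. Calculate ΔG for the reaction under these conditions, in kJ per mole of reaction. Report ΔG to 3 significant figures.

−303 kJ/mol

E°cell = +0.841 − (−0.765) = +1.606 V; the balanced reaction transfers n = 2 electrons.
Here Q = [Zn^2+(aq)] / [Hg^2+(aq)] = 15.5 (log Q = 1.191), giving E = +1.606 − (0.0591/2)·(1.191) = +1.5708 V.
Then ΔG = −nFE = −2 × 96485 × +1.5708 J/mol = −303 kJ/mol.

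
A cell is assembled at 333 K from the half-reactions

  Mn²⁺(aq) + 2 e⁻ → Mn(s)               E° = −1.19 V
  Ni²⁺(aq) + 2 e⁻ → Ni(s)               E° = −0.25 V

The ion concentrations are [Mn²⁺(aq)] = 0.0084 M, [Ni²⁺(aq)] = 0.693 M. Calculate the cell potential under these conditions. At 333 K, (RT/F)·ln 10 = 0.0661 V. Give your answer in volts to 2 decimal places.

Ni²⁺/Ni is reduced (cathode, E° = −0.25 V) and Mn²⁺/Mn is oxidized (anode).
E°cell = E°cat − E°an = −0.25 − (−1.19) = +0.94 V; n = 2.
The balanced reaction is Ni²⁺(aq) + Mn(s) → Ni(s) + Mn²⁺(aq), so Q = [Mn²⁺(aq)] / [Ni²⁺(aq)] = 0.0121 and log Q = −1.916.
E = E° − (0.0661/n)·log Q = +0.94 − (0.0661/2)(−1.916) = +1.00 V.

+1.00 V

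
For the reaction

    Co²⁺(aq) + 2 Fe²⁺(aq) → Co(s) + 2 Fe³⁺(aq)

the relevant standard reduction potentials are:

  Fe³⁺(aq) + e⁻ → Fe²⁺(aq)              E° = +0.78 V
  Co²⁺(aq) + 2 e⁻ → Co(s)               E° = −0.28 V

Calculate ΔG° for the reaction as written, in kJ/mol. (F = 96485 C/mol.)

In the reaction as written Co²⁺(aq) is reduced, so the Co²⁺/Co couple is the cathode and Fe³⁺/Fe²⁺ is the anode.
E°cell = −0.28 − (+0.78) = −1.06 V; balancing electrons gives n = 2.
ΔG° = −nFE°cell = −(2)(96485)(−1.06) J/mol = +205 kJ/mol.

+205 kJ/mol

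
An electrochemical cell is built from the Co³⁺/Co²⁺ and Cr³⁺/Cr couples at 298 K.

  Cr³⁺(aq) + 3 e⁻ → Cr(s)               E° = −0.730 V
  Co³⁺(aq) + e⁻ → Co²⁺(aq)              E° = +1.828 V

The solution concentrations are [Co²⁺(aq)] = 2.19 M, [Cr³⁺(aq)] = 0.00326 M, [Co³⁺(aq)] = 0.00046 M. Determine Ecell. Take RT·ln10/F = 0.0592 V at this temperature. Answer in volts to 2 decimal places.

The Co³⁺/Co²⁺ couple has the more positive E°, so it is the cathode; Cr³⁺/Cr is the anode.
The standard potential is +1.828 − (−0.730) = +2.558 V and the balanced reaction transfers n = 3 electrons.
Balancing gives 3 Co³⁺(aq) + Cr(s) → 3 Co²⁺(aq) + Cr³⁺(aq); hence Q = ([Co²⁺(aq)]^3·[Cr³⁺(aq)]) / [Co³⁺(aq)]^3 = 3.52×10^8 (log Q = 8.546).
Applying E = E° − (RT ln10/nF)·log Q gives +2.558 − (0.0592/3)(8.546) = +2.39 V.

+2.39 V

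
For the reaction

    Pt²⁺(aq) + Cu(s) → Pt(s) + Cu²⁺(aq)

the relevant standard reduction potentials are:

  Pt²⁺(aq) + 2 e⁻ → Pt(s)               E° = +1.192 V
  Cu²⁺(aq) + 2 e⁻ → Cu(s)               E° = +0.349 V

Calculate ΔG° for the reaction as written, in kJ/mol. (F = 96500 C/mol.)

In the reaction as written Pt²⁺(aq) is reduced, so the Pt²⁺/Pt couple is the cathode and Cu²⁺/Cu is the anode.
E°cell = +1.192 − (+0.349) = +0.843 V; balancing electrons gives n = 2.
ΔG° = −nFE°cell = −(2)(96500)(+0.843) J/mol = −163 kJ/mol.

−163 kJ/mol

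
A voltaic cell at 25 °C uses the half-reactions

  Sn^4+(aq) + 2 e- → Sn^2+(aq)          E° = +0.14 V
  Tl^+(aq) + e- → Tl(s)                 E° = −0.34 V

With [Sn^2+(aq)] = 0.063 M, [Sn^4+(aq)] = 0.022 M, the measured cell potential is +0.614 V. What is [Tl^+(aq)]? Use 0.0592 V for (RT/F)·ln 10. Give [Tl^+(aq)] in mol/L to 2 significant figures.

Sn⁴⁺/Sn²⁺ is the cathode (higher E°); E°cell = +0.14 − (−0.34) = +0.48 V with n = 2.
From the Nernst equation, log Q = n(E° − E)/0.0592 = 2·(+0.48 − (+0.614))/0.0592 = −4.527.
Balancing electrons gives Sn^4+(aq) + 2 Tl(s) → Sn^2+(aq) + 2 Tl^+(aq); thus Q = ([Sn^2+(aq)]·[Tl^+(aq)]^2) / [Sn^4+(aq)].
Isolating [Tl^+(aq)] in Q = 10^{−4.527} yields log [Tl^+(aq)] = −2.492, i.e. 0.0032 M.

0.0032 M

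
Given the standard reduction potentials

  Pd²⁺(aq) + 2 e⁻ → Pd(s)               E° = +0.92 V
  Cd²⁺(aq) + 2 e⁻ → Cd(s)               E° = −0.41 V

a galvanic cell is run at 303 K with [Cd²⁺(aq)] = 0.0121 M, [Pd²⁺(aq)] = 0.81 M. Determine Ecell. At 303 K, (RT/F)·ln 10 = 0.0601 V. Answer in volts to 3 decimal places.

Pd²⁺/Pd is reduced (cathode, E° = +0.92 V) and Cd²⁺/Cd is oxidized (anode).
E°cell = E°cat − E°an = +0.92 − (−0.41) = +1.33 V; n = 2.
For the overall reaction Pd²⁺(aq) + Cd(s) → Pd(s) + Cd²⁺(aq), Q = [Cd²⁺(aq)] / [Pd²⁺(aq)] = 0.0149, giving log Q = −1.826.
E = E° − (0.0601/n)·log Q = +1.33 − (0.0601/2)(−1.826) = +1.385 V.

+1.385 V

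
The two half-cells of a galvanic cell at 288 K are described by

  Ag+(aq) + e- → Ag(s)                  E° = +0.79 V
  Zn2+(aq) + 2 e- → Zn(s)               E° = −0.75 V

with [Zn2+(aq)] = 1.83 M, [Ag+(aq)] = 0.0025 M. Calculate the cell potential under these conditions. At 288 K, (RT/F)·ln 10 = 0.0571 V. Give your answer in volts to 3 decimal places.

The Ag⁺/Ag couple has the more positive E°, so it is the cathode; Zn²⁺/Zn is the anode.
The standard potential is +0.79 − (−0.75) = +1.54 V and the balanced reaction transfers n = 2 electrons.
Balancing gives 2 Ag+(aq) + Zn(s) → 2 Ag(s) + Zn2+(aq); hence Q = [Zn2+(aq)] / [Ag+(aq)]^2 = 2.93×10^5 (log Q = 5.467).
E = E° − (0.0571/n)·log Q = +1.54 − (0.0571/2)(5.467) = +1.384 V.

+1.384 V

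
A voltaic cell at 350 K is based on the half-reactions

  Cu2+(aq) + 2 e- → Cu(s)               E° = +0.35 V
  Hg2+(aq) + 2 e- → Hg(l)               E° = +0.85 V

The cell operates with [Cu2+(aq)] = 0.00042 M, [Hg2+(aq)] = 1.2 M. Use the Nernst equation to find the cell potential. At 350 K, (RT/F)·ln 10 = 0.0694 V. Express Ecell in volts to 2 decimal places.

The Hg²⁺/Hg couple has the more positive E°, so it is the cathode; Cu²⁺/Cu is the anode.
E°cell = +0.85 − (+0.35) = +0.50 V, with n = 2 electrons transferred.
For the overall reaction Hg2+(aq) + Cu(s) → Hg(l) + Cu2+(aq), Q = [Cu2+(aq)] / [Hg2+(aq)] = 0.00035, giving log Q = −3.456.
Applying E = E° − (RT ln10/nF)·log Q gives +0.50 − (0.0694/2)(−3.456) = +0.62 V.

+0.62 V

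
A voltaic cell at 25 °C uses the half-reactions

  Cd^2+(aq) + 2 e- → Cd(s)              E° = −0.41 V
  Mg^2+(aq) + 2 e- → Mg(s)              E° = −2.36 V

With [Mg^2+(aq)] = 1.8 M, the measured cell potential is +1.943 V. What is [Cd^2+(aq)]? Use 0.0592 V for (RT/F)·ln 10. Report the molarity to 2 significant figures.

1.0 M

Cd²⁺/Cd is the cathode (higher E°); E°cell = −0.41 − (−2.36) = +1.95 V with n = 2.
Rearranging E = E° − (0.0592/n)·log Q gives log Q = 2(+1.95 − (+1.943))/0.0592 = 0.236.
Balancing electrons gives Cd^2+(aq) + Mg(s) → Cd(s) + Mg^2+(aq); thus Q = [Mg^2+(aq)] / [Cd^2+(aq)].
Substituting the known concentrations and solving, log [Cd^2+(aq)] = 0.019 and [Cd^2+(aq)] = 1.0 M.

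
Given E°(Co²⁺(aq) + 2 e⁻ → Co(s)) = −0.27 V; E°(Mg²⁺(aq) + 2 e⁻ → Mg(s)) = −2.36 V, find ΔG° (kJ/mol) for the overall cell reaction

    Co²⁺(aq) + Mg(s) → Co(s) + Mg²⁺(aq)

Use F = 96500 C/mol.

In the reaction as written Co²⁺(aq) is reduced, so the Co²⁺/Co couple is the cathode and Mg²⁺/Mg is the anode.
E°cell = −0.27 − (−2.36) = +2.09 V; balancing electrons gives n = 2.
ΔG° = −nFE°cell = −(2)(96500)(+2.09) J/mol = −403 kJ/mol.

−403 kJ/mol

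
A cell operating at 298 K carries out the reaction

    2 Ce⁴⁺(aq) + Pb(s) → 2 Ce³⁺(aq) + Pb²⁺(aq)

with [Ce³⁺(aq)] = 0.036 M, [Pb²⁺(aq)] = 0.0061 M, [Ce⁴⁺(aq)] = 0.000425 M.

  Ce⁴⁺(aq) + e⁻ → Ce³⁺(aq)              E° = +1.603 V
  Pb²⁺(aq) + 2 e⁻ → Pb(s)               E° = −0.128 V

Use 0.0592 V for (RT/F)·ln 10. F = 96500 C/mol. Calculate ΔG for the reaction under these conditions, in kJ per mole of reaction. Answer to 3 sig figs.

−325 kJ/mol

With Ce⁴⁺/Ce³⁺ reduced at the cathode, E°cell = +1.603 − (−0.128) = +1.731 V and n = 2.
Q = ([Ce³⁺(aq)]^2·[Pb²⁺(aq)]) / [Ce⁴⁺(aq)]^2 = 43.8, so log Q = 1.641 and E = +1.731 − (0.0592/2)(1.641) = +1.6824 V.
Then ΔG = −nFE = −2 × 96500 × +1.6824 J/mol = −325 kJ/mol.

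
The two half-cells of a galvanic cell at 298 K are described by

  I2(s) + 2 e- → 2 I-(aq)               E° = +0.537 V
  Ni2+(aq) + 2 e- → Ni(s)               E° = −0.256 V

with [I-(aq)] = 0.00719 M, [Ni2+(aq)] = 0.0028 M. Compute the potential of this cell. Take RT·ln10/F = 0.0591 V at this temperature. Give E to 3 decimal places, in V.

+0.995 V

Since E°(I₂/I⁻) > E°(Ni²⁺/Ni), I₂/I⁻ serves as the cathode.
E°cell = E°cat − E°an = +0.537 − (−0.256) = +0.793 V; n = 2.
The balanced reaction is I2(s) + Ni(s) → 2 I-(aq) + Ni2+(aq), so Q = [I-(aq)]^2·[Ni2+(aq)] = 1.45×10^−7 and log Q = −6.839.
E = E° − (0.0591/n)·log Q = +0.793 − (0.0591/2)(−6.839) = +0.995 V.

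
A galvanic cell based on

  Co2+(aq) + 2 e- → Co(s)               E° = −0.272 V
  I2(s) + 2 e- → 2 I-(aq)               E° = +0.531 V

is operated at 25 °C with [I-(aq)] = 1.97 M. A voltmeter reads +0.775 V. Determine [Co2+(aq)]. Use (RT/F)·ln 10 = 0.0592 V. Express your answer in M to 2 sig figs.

2.3 M

I₂/I⁻ is the cathode (higher E°); E°cell = +0.531 − (−0.272) = +0.803 V with n = 2.
Since E = E° − (0.0592/n)·log Q, log Q = n(E° − E)/0.0592 = 0.946.
The balanced reaction is I2(s) + Co(s) → 2 I-(aq) + Co2+(aq), so Q = [I-(aq)]^2·[Co2+(aq)].
Isolating [Co2+(aq)] in Q = 10^{0.946} yields log [Co2+(aq)] = 0.357, i.e. 2.3 M.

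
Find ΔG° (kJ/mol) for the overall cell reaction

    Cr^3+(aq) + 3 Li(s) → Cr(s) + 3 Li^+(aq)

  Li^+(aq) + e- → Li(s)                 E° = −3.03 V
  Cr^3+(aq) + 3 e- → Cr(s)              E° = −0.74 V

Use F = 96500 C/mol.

−663 kJ/mol

In the reaction as written Cr^3+(aq) is reduced, so the Cr³⁺/Cr couple is the cathode and Li⁺/Li is the anode.
E°cell = −0.74 − (−3.03) = +2.29 V; balancing electrons gives n = 3.
ΔG° = −nFE°cell = −(3)(96500)(+2.29) J/mol = −663 kJ/mol.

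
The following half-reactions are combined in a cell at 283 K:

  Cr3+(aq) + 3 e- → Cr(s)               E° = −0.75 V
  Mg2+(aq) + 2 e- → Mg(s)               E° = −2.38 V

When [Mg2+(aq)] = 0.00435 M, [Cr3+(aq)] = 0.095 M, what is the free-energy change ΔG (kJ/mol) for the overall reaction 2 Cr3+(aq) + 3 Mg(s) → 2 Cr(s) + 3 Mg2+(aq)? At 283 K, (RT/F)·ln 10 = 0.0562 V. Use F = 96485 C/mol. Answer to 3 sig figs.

−971 kJ/mol

With Cr³⁺/Cr reduced at the cathode, E°cell = −0.75 − (−2.38) = +1.63 V and n = 6.
Here Q = [Mg2+(aq)]^3 / [Cr3+(aq)]^2 = 9.12×10^−6 (log Q = −5.040), giving E = +1.63 − (0.0562/6)·(−5.040) = +1.6772 V.
Finally ΔG = −nFE = −(6)(96485 C/mol)(+1.6772 V) = −971 kJ/mol.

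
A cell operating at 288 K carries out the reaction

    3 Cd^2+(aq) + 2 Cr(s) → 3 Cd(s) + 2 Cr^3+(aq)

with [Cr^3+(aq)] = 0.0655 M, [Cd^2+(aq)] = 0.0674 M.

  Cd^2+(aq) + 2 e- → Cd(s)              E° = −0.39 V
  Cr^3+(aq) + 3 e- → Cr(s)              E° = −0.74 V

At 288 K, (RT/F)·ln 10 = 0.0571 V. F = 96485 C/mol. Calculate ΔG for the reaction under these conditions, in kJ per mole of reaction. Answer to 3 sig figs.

E°cell = −0.39 − (−0.74) = +0.35 V; the balanced reaction transfers n = 6 electrons.
Q = [Cr^3+(aq)]^2 / [Cd^2+(aq)]^3 = 14, so log Q = 1.147 and E = +0.35 − (0.0571/6)(1.147) = +0.3391 V.
ΔG = −nFE = −(6)(96485)(+0.3391) J/mol = −196 kJ/mol.

−196 kJ/mol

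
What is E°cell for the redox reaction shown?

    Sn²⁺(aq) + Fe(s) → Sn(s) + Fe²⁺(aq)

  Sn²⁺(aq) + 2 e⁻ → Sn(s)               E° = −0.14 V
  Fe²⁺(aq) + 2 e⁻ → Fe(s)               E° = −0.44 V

+0.30 V

Sn²⁺(aq) gains electrons, so the Sn²⁺/Sn couple is the cathode; the Fe²⁺/Fe couple is the anode.
E°cell = E°(cathode) − E°(anode) = −0.14 − (−0.44) = +0.30 V.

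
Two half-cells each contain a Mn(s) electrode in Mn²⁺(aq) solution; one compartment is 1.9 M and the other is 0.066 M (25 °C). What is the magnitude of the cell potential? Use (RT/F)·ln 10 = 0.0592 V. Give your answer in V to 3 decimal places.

For a concentration cell E°cell = 0, since both electrodes use the same couple.
The compartment with the higher Mn²⁺(aq) concentration (1.9 M) acts as the cathode; ions are reduced there and produced at the dilute (0.066 M) anode.
With n = 2, Ecell = −(0.0592/2)·log([dilute]/[conc]) = −(0.0592/2)·log(0.066/1.9) = +0.043 V.

0.043 V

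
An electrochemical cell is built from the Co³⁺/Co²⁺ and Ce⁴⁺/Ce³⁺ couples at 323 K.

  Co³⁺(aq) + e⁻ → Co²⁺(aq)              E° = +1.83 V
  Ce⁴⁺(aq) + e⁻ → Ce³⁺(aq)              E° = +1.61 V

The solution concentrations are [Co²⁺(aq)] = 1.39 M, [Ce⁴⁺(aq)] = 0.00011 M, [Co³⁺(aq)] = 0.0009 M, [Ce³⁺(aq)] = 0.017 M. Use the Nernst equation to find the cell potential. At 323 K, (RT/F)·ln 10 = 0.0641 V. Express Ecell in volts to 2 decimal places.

+0.16 V

The Co³⁺/Co²⁺ couple has the more positive E°, so it is the cathode; Ce⁴⁺/Ce³⁺ is the anode.
The standard potential is +1.83 − (+1.61) = +0.22 V and the balanced reaction transfers n = 1 electron.
Balancing gives Co³⁺(aq) + Ce³⁺(aq) → Co²⁺(aq) + Ce⁴⁺(aq); hence Q = ([Co²⁺(aq)]·[Ce⁴⁺(aq)]) / ([Co³⁺(aq)]·[Ce³⁺(aq)]) = 9.99 (log Q = 1.000).
By the Nernst equation, E = +0.22 − (0.0641/1)·(1.000) = +0.16 V.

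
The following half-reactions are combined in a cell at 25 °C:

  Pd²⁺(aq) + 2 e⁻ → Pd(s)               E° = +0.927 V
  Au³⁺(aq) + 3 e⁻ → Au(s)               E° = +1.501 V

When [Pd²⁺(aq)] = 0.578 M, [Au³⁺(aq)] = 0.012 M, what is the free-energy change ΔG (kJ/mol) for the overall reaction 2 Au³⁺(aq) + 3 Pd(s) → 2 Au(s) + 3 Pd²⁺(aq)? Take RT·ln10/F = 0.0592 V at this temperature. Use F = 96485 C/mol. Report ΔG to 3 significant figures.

−314 kJ/mol

The standard cell potential is +1.501 − (+0.927) = +0.574 V, with n = 6 electrons in the balanced equation.
The reaction quotient is [Pd²⁺(aq)]^3 / [Au³⁺(aq)]^2 = 1.34×10^3; by Nernst, E = +0.574 − (0.0592/6)(3.127) = +0.5431 V.
Finally ΔG = −nFE = −(6)(96485 C/mol)(+0.5431 V) = −314 kJ/mol.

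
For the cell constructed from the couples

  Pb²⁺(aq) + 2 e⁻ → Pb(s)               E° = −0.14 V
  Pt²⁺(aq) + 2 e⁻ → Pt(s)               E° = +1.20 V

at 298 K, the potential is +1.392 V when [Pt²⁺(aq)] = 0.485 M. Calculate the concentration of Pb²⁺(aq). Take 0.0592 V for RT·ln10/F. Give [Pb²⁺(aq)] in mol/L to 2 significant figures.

0.0085 M

The Pt²⁺/Pt couple has the larger reduction potential, so it is the cathode: E°cell = +1.20 − (−0.14) = +1.34 V and n = 2.
Rearranging E = E° − (0.0592/n)·log Q gives log Q = 2(+1.34 − (+1.392))/0.0592 = −1.757.
For Pt²⁺(aq) + Pb(s) → Pt(s) + Pb²⁺(aq), the reaction quotient is Q = [Pb²⁺(aq)] / [Pt²⁺(aq)].
Substituting the known concentrations and solving, log [Pb²⁺(aq)] = −2.071 and [Pb²⁺(aq)] = 0.0085 M.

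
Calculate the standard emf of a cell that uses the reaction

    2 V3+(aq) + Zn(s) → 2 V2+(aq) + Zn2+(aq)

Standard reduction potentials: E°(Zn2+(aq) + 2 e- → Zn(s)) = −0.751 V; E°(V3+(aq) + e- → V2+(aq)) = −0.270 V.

+0.481 V

In the reaction as written, V3+(aq) is reduced (cathode) and Zn2+(aq) is produced by oxidation at the anode.
E°cell = E°(cathode) − E°(anode) = −0.270 − (−0.751) = +0.481 V.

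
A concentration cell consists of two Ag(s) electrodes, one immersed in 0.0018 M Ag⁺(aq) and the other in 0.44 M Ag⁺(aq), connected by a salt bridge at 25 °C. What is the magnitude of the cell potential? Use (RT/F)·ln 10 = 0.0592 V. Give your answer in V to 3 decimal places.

For a concentration cell E°cell = 0, since both electrodes use the same couple.
The compartment with the higher Ag⁺(aq) concentration (0.44 M) acts as the cathode; ions are reduced there and produced at the dilute (0.0018 M) anode.
With n = 1, Ecell = −(0.0592/1)·log([dilute]/[conc]) = −(0.0592/1)·log(0.0018/0.44) = +0.141 V.

0.141 V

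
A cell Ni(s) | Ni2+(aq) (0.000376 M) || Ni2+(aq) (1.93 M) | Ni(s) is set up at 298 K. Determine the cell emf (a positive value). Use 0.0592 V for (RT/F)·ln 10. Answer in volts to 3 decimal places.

0.110 V

For a concentration cell E°cell = 0, since both electrodes use the same couple.
The compartment with the higher Ni2+(aq) concentration (1.93 M) acts as the cathode; ions are reduced there and produced at the dilute (0.000376 M) anode.
With n = 2, Ecell = −(0.0592/2)·log([dilute]/[conc]) = −(0.0592/2)·log(0.000376/1.93) = +0.110 V.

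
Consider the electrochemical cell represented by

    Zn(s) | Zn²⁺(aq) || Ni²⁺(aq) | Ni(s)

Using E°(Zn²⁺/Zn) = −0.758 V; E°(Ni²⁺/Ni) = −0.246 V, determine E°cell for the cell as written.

By convention the left-hand electrode in cell notation is the anode (oxidation) and the right-hand electrode is the cathode (reduction).
E°cell = E°(right) − E°(left) = −0.246 − (−0.758) = +0.512 V.

+0.512 V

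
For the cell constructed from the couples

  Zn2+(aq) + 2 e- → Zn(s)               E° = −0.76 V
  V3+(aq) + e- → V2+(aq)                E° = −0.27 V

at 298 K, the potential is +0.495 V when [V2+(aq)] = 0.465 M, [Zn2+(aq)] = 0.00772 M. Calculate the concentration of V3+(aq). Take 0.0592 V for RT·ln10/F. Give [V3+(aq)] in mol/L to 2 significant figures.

V³⁺/V²⁺ is the cathode (higher E°); E°cell = −0.27 − (−0.76) = +0.49 V with n = 2.
Rearranging E = E° − (0.0592/n)·log Q gives log Q = 2(+0.49 − (+0.495))/0.0592 = −0.169.
Balancing electrons gives 2 V3+(aq) + Zn(s) → 2 V2+(aq) + Zn2+(aq); thus Q = ([V2+(aq)]^2·[Zn2+(aq)]) / [V3+(aq)]^2.
Isolating [V3+(aq)] in Q = 10^{−0.169} yields log [V3+(aq)] = −1.304, i.e. 0.050 M.

0.050 M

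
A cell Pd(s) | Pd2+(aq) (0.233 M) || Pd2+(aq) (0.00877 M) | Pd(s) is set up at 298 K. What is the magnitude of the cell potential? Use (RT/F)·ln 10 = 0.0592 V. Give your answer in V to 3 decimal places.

0.042 V

For a concentration cell E°cell = 0, since both electrodes use the same couple.
The compartment with the higher Pd2+(aq) concentration (0.233 M) acts as the cathode; ions are reduced there and produced at the dilute (0.00877 M) anode.
With n = 2, Ecell = −(0.0592/2)·log([dilute]/[conc]) = −(0.0592/2)·log(0.00877/0.233) = +0.042 V.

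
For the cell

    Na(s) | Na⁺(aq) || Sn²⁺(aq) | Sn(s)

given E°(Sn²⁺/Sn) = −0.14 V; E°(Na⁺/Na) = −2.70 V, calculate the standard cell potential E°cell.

By convention the left-hand electrode in cell notation is the anode (oxidation) and the right-hand electrode is the cathode (reduction).
E°cell = E°(right) − E°(left) = −0.14 − (−2.70) = +2.56 V.

+2.56 V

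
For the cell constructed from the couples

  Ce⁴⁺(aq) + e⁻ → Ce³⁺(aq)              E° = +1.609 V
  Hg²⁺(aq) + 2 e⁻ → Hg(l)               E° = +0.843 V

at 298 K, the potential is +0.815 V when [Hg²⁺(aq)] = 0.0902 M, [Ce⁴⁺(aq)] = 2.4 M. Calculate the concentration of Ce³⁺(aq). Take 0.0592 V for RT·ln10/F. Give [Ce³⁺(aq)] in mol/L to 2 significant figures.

With Ce⁴⁺/Ce³⁺ at the cathode and Hg²⁺/Hg at the anode, E°cell = +1.609 − (+0.843) = +0.766 V (n = 2).
From the Nernst equation, log Q = n(E° − E)/0.0592 = 2·(+0.766 − (+0.815))/0.0592 = −1.655.
For 2 Ce⁴⁺(aq) + Hg(l) → 2 Ce³⁺(aq) + Hg²⁺(aq), the reaction quotient is Q = ([Ce³⁺(aq)]^2·[Hg²⁺(aq)]) / [Ce⁴⁺(aq)]^2.
Substituting the known concentrations and solving, log [Ce³⁺(aq)] = 0.075 and [Ce³⁺(aq)] = 1.2 M.

1.2 M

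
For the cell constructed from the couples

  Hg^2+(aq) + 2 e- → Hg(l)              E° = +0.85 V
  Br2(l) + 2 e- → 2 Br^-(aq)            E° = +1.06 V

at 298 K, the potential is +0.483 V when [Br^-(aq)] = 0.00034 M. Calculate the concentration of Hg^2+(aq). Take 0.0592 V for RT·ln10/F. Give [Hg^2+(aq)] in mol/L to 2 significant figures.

0.0052 M

With Br₂/Br⁻ at the cathode and Hg²⁺/Hg at the anode, E°cell = +1.06 − (+0.85) = +0.21 V (n = 2).
Since E = E° − (0.0592/n)·log Q, log Q = n(E° − E)/0.0592 = −9.223.
Balancing electrons gives Br2(l) + Hg(l) → 2 Br^-(aq) + Hg^2+(aq); thus Q = [Br^-(aq)]^2·[Hg^2+(aq)].
Isolating [Hg^2+(aq)] in Q = 10^{−9.223} yields log [Hg^2+(aq)] = −2.286, i.e. 0.0052 M.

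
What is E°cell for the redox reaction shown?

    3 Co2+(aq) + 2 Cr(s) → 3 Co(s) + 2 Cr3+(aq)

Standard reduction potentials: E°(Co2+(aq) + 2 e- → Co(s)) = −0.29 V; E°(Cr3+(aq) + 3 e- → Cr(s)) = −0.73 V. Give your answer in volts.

+0.44 V

Co2+(aq) gains electrons, so the Co²⁺/Co couple is the cathode; the Cr³⁺/Cr couple is the anode.
E°cell = E°(cathode) − E°(anode) = −0.29 − (−0.73) = +0.44 V.
The positive value indicates the reaction is spontaneous as written.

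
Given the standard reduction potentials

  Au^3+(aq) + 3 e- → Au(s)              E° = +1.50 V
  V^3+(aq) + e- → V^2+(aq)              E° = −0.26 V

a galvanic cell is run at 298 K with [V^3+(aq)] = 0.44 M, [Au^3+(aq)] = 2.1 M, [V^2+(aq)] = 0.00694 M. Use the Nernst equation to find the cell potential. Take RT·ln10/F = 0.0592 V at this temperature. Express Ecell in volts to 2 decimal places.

+1.66 V

The Au³⁺/Au couple has the more positive E°, so it is the cathode; V³⁺/V²⁺ is the anode.
E°cell = E°cat − E°an = +1.50 − (−0.26) = +1.76 V; n = 3.
Balancing gives Au^3+(aq) + 3 V^2+(aq) → Au(s) + 3 V^3+(aq); hence Q = [V^3+(aq)]^3 / ([Au^3+(aq)]·[V^2+(aq)]^3) = 1.21×10^5 (log Q = 5.084).
By the Nernst equation, E = +1.76 − (0.0592/3)·(5.084) = +1.66 V.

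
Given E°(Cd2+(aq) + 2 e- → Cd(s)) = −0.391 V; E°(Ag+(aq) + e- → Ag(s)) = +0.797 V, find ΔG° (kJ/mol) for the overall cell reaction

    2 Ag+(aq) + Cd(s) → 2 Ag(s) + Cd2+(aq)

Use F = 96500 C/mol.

−229 kJ/mol

In the reaction as written Ag+(aq) is reduced, so the Ag⁺/Ag couple is the cathode and Cd²⁺/Cd is the anode.
E°cell = +0.797 − (−0.391) = +1.188 V; balancing electrons gives n = 2.
ΔG° = −nFE°cell = −(2)(96500)(+1.188) J/mol = −229 kJ/mol.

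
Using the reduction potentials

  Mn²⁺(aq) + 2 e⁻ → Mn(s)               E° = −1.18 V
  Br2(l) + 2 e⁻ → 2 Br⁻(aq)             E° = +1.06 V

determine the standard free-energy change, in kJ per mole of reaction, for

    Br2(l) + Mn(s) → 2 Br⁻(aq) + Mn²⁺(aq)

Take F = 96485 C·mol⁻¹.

In the reaction as written Br2(l) is reduced, so the Br₂/Br⁻ couple is the cathode and Mn²⁺/Mn is the anode.
E°cell = +1.06 − (−1.18) = +2.24 V; balancing electrons gives n = 2.
ΔG° = −nFE°cell = −(2)(96485)(+2.24) J/mol = −432 kJ/mol.

−432 kJ/mol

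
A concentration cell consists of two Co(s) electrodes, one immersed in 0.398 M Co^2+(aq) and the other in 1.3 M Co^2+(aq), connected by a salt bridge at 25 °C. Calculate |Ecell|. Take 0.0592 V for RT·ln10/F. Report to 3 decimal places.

0.015 V

For a concentration cell E°cell = 0, since both electrodes use the same couple.
The compartment with the higher Co^2+(aq) concentration (1.3 M) acts as the cathode; ions are reduced there and produced at the dilute (0.398 M) anode.
With n = 2, Ecell = −(0.0592/2)·log([dilute]/[conc]) = −(0.0592/2)·log(0.398/1.3) = +0.015 V.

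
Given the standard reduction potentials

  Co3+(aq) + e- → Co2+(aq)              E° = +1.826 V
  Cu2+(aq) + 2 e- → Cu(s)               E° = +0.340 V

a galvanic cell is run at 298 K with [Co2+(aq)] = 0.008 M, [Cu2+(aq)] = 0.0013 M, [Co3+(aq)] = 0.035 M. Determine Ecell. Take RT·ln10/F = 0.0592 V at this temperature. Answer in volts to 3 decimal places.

+1.609 V

Co³⁺/Co²⁺ is reduced (cathode, E° = +1.826 V) and Cu²⁺/Cu is oxidized (anode).
E°cell = E°cat − E°an = +1.826 − (+0.340) = +1.486 V; n = 2.
Balancing gives 2 Co3+(aq) + Cu(s) → 2 Co2+(aq) + Cu2+(aq); hence Q = ([Co2+(aq)]^2·[Cu2+(aq)]) / [Co3+(aq)]^2 = 6.79×10^−5 (log Q = −4.168).
By the Nernst equation, E = +1.486 − (0.0592/2)·(−4.168) = +1.609 V.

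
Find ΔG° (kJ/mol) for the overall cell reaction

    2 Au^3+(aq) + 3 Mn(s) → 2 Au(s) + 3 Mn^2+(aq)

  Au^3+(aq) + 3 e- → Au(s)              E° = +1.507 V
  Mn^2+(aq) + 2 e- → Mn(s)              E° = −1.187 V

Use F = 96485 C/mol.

−1560 kJ/mol

In the reaction as written Au^3+(aq) is reduced, so the Au³⁺/Au couple is the cathode and Mn²⁺/Mn is the anode.
E°cell = +1.507 − (−1.187) = +2.694 V; balancing electrons gives n = 6.
ΔG° = −nFE°cell = −(6)(96485)(+2.694) J/mol = −1560 kJ/mol.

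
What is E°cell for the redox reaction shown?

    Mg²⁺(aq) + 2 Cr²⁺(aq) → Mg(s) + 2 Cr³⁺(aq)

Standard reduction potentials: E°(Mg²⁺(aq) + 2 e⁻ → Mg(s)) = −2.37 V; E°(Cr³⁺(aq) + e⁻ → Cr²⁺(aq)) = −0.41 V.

In the reaction as written, Mg²⁺(aq) is reduced (cathode) and Cr³⁺(aq) is produced by oxidation at the anode.
E°cell = E°(cathode) − E°(anode) = −2.37 − (−0.41) = −1.96 V.
The negative E°cell means the reaction is non-spontaneous in the direction written.

−1.96 V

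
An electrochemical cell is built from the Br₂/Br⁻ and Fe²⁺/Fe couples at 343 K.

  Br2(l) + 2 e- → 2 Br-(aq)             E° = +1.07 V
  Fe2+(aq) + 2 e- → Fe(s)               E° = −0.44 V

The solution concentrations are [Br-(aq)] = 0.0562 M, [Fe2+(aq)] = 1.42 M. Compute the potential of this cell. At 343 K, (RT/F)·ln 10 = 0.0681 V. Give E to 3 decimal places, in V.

The Br₂/Br⁻ couple has the more positive E°, so it is the cathode; Fe²⁺/Fe is the anode.
E°cell = E°cat − E°an = +1.07 − (−0.44) = +1.51 V; n = 2.
Balancing gives Br2(l) + Fe(s) → 2 Br-(aq) + Fe2+(aq); hence Q = [Br-(aq)]^2·[Fe2+(aq)] = 0.00448 (log Q = −2.348).
Applying E = E° − (RT ln10/nF)·log Q gives +1.51 − (0.0681/2)(−2.348) = +1.590 V.

+1.590 V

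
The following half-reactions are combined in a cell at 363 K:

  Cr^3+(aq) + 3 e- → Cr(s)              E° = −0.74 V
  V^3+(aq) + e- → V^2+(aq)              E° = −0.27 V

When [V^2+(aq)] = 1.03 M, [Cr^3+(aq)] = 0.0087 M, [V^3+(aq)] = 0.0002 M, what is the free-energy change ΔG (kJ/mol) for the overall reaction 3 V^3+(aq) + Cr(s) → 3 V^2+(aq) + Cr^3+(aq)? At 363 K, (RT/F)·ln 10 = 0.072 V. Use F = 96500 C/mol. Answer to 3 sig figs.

−73.0 kJ/mol

With V³⁺/V²⁺ reduced at the cathode, E°cell = −0.27 − (−0.74) = +0.47 V and n = 3.
Here Q = ([V^2+(aq)]^3·[Cr^3+(aq)]) / [V^3+(aq)]^3 = 1.19×10^9 (log Q = 9.075), giving E = +0.47 − (0.072/3)·(9.075) = +0.2522 V.
Finally ΔG = −nFE = −(3)(96500 C/mol)(+0.2522 V) = −73.0 kJ/mol.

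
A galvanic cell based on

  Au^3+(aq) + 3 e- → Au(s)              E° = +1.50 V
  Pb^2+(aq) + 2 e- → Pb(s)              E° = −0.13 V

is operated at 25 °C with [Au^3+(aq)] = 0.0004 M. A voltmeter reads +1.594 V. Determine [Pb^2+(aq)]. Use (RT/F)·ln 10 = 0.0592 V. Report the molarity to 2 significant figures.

With Au³⁺/Au at the cathode and Pb²⁺/Pb at the anode, E°cell = +1.50 − (−0.13) = +1.63 V (n = 6).
Rearranging E = E° − (0.0592/n)·log Q gives log Q = 6(+1.63 − (+1.594))/0.0592 = 3.649.
The balanced reaction is 2 Au^3+(aq) + 3 Pb(s) → 2 Au(s) + 3 Pb^2+(aq), so Q = [Pb^2+(aq)]^3 / [Au^3+(aq)]^2.
Isolating [Pb^2+(aq)] in Q = 10^{3.649} yields log [Pb^2+(aq)] = −1.049, i.e. 0.089 M.

0.089 M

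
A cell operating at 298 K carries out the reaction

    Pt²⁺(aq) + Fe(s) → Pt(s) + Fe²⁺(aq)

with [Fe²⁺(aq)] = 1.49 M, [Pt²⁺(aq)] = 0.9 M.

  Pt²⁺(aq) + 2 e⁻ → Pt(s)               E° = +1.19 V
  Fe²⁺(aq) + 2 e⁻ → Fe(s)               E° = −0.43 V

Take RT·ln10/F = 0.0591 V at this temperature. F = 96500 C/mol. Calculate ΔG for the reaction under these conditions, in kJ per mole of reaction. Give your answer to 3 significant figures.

With Pt²⁺/Pt reduced at the cathode, E°cell = +1.19 − (−0.43) = +1.62 V and n = 2.
Q = [Fe²⁺(aq)] / [Pt²⁺(aq)] = 1.66, so log Q = 0.219 and E = +1.62 − (0.0591/2)(0.219) = +1.6135 V.
ΔG = −nFE = −(2)(96500)(+1.6135) J/mol = −311 kJ/mol.

−311 kJ/mol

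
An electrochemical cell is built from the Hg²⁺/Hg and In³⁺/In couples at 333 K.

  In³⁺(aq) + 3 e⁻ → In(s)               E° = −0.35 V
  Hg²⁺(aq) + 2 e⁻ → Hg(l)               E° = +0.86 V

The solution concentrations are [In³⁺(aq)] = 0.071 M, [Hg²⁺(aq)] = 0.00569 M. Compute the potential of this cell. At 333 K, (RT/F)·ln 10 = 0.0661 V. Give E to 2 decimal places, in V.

Hg²⁺/Hg is reduced (cathode, E° = +0.86 V) and In³⁺/In is oxidized (anode).
E°cell = +0.86 − (−0.35) = +1.21 V, with n = 6 electrons transferred.
The balanced reaction is 3 Hg²⁺(aq) + 2 In(s) → 3 Hg(l) + 2 In³⁺(aq), so Q = [In³⁺(aq)]^2 / [Hg²⁺(aq)]^3 = 2.74×10^4 and log Q = 4.437.
By the Nernst equation, E = +1.21 − (0.0661/6)·(4.437) = +1.16 V.

+1.16 V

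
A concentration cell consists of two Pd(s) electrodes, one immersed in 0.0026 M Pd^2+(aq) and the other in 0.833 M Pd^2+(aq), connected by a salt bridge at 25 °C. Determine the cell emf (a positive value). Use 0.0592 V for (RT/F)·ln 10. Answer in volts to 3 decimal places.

For a concentration cell E°cell = 0, since both electrodes use the same couple.
The compartment with the higher Pd^2+(aq) concentration (0.833 M) acts as the cathode; ions are reduced there and produced at the dilute (0.0026 M) anode.
With n = 2, Ecell = −(0.0592/2)·log([dilute]/[conc]) = −(0.0592/2)·log(0.0026/0.833) = +0.074 V.

0.074 V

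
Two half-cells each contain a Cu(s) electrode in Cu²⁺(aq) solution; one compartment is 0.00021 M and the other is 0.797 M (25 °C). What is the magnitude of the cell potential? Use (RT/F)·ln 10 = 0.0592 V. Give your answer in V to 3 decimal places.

0.106 V

For a concentration cell E°cell = 0, since both electrodes use the same couple.
The compartment with the higher Cu²⁺(aq) concentration (0.797 M) acts as the cathode; ions are reduced there and produced at the dilute (0.00021 M) anode.
With n = 2, Ecell = −(0.0592/2)·log([dilute]/[conc]) = −(0.0592/2)·log(0.00021/0.797) = +0.106 V.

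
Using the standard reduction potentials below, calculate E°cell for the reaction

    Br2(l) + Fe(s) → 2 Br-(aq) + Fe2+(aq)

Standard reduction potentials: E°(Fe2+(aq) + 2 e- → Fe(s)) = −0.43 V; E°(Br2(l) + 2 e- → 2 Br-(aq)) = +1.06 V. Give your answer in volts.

+1.49 V

In the reaction as written, Br2(l) is reduced (cathode) and Fe2+(aq) is produced by oxidation at the anode.
E°cell = E°(cathode) − E°(anode) = +1.06 − (−0.43) = +1.49 V.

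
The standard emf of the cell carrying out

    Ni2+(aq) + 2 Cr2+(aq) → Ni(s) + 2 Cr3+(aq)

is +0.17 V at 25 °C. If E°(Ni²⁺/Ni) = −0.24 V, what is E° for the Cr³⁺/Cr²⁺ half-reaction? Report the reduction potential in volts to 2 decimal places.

In the reaction as written the Ni²⁺/Ni couple is reduced (cathode) and Cr³⁺/Cr²⁺ is oxidized (anode), so E°cell = E°(Ni²⁺/Ni) − E°(Cr³⁺/Cr²⁺).
E°(Cr³⁺/Cr²⁺) = E°(cathode) − E°cell = −0.24 − (+0.17) = −0.41 V.

−0.41 V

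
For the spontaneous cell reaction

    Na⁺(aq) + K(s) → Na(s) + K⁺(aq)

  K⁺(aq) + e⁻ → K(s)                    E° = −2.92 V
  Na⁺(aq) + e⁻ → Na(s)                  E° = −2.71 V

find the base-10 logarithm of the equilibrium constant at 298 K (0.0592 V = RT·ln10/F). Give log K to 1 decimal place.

log K = 3.5

The Na⁺/Na couple is reduced (cathode); E°cell = −2.71 − (−2.92) = +0.21 V with n = 1.
At equilibrium E = 0, so log K = nE°cell / 0.0592 = (1)(+0.21) / 0.0592 = 3.5.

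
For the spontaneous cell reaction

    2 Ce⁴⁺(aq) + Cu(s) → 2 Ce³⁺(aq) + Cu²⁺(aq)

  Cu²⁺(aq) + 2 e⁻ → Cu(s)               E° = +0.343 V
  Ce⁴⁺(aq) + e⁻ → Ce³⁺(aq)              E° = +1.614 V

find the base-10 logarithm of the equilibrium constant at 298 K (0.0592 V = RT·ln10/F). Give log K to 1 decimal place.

The Ce⁴⁺/Ce³⁺ couple is reduced (cathode); E°cell = +1.614 − (+0.343) = +1.271 V with n = 2.
At equilibrium E = 0, so log K = nE°cell / 0.0592 = (2)(+1.271) / 0.0592 = 42.9.

log K = 42.9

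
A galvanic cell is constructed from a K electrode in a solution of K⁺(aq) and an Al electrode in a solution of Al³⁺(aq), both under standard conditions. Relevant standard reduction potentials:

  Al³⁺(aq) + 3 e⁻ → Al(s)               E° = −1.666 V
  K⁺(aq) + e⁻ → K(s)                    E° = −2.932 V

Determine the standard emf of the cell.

+1.266 V

Of the two couples in this cell, the one with the more positive reduction potential is reduced at the cathode: here that is Al³⁺/Al (−1.666 V); K⁺/K (−2.932 V) is the anode.
E°cell = E°(cathode) − E°(anode) = −1.666 − (−2.932) = +1.266 V.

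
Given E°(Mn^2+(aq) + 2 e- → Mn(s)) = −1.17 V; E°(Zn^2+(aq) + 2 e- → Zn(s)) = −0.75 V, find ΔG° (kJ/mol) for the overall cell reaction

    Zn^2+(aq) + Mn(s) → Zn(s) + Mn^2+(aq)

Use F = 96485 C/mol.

In the reaction as written Zn^2+(aq) is reduced, so the Zn²⁺/Zn couple is the cathode and Mn²⁺/Mn is the anode.
E°cell = −0.75 − (−1.17) = +0.42 V; balancing electrons gives n = 2.
ΔG° = −nFE°cell = −(2)(96485)(+0.42) J/mol = −81.0 kJ/mol.

−81.0 kJ/mol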